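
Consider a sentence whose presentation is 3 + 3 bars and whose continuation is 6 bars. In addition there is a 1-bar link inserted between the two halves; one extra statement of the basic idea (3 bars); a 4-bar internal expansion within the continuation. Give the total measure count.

Basic sentence: 3 + 3 + 6 = 12 bars.
12 (basic form) + 1 (link) + 3 (extra statement) + 4 (internal expansion) = 20.

20 measures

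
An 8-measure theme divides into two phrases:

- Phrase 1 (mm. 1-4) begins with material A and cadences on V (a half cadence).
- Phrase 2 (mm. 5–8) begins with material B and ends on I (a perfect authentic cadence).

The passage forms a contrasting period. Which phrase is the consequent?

The phrase ending with the weaker cadence (half cadence) is the antecedent; the one ending more conclusively (perfect authentic cadence) is the consequent. The consequent is phrase 2.

phrase 2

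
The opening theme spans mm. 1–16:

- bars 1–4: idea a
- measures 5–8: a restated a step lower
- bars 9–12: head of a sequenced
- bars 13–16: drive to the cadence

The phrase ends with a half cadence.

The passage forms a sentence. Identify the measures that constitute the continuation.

measures 9–16

After the presentation (measures 1-8), the continuation covers the fragmentation through the cadence: mm. 9–16.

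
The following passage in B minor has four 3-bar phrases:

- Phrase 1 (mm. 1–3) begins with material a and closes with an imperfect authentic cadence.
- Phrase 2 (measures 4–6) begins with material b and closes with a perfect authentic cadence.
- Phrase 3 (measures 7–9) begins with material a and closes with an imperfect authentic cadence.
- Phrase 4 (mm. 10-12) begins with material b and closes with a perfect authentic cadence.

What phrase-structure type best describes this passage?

repeated period

The cadence pattern IAC–PAC–IAC–PAC is weak–strong twice, and phrases 3–4 restate phrases 1–2: a period heard twice, not a double period (which would end weakly at phrase 2).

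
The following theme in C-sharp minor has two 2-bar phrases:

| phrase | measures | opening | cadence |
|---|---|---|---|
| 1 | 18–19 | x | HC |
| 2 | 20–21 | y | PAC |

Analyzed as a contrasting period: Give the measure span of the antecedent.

The antecedent is the phrase ending with the weaker cadence (half cadence, phrase 1) and the consequent the one ending more conclusively (perfect authentic cadence, phrase 2); the antecedent is mm. 18–19.

measures 18–19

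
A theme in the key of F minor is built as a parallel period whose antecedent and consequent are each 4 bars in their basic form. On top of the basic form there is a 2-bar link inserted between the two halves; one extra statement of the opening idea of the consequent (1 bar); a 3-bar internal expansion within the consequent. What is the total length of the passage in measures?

14 measures

Basic parallel period: 4 + 4 = 8 bars.
8 (basic form) + 2 (link) + 1 (extra statement) + 3 (internal expansion) = 14.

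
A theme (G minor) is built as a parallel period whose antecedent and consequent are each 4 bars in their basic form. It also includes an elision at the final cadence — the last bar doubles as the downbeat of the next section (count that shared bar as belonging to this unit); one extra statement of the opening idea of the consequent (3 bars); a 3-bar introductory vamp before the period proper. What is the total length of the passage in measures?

14 measures

Basic parallel period: 4 + 4 = 8 bars.
8 (basic form) + 3 (extra statement) + 3 (introduction) = 14.
The elision shares a bar with the next section but does not change this unit's count.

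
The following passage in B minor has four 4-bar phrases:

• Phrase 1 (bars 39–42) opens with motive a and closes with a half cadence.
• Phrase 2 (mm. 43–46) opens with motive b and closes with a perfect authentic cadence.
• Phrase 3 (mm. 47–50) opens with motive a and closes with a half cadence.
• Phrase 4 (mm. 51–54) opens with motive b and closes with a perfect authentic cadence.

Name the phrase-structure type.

The cadence pattern HC–PAC–HC–PAC is weak–strong twice, and phrases 3–4 restate phrases 1–2: a period heard twice, not a double period (which would end weakly at phrase 2).

repeated period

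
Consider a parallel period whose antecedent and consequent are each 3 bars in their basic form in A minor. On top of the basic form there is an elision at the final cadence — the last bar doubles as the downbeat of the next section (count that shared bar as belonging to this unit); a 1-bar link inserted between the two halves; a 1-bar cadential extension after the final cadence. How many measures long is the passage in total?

8 measures

Basic parallel period: 3 + 3 = 6 bars.
6 (basic form) + 1 (link) + 1 (cadential extension) = 8.
The elision shares a bar with the next section but does not change this unit's count.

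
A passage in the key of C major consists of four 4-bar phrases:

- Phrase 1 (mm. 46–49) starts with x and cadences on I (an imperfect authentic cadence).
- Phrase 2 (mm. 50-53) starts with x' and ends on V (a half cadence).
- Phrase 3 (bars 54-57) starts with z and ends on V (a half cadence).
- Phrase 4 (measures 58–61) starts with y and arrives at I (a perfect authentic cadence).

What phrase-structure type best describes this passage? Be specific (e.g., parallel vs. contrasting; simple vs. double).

contrasting double period

Four phrases in two halves: the first half (mm. 46–53) ends with a half cadence, the second (bars 54-61) with a perfect authentic cadence — a large antecedent–consequent pair, i.e. a double period.
Phrase 3 begins with different material from phrase 1, making it contrasting.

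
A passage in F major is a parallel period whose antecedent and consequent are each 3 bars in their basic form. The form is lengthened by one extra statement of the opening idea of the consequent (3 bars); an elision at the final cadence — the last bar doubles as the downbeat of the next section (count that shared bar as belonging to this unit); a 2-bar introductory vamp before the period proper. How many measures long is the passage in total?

Basic parallel period: 3 + 3 = 6 bars.
6 (basic form) + 3 (extra statement) + 2 (introduction) = 11.
The elision shares a bar with the next section but does not change this unit's count.

11 measures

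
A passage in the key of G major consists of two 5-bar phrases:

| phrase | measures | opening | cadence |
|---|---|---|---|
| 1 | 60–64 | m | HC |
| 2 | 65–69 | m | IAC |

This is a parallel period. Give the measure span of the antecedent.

The phrase ending with the weaker cadence (half cadence) is the antecedent; the one ending more conclusively (imperfect authentic cadence) is the consequent. The antecedent is measures 60–64.

measures 60–64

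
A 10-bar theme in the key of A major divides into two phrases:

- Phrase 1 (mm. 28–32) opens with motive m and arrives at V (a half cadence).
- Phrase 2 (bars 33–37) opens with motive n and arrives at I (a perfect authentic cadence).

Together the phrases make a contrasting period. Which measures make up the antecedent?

The phrase ending with the weaker cadence (half cadence) is the antecedent; the one ending more conclusively (perfect authentic cadence) is the consequent. The antecedent is measures 28–32.

measures 28–32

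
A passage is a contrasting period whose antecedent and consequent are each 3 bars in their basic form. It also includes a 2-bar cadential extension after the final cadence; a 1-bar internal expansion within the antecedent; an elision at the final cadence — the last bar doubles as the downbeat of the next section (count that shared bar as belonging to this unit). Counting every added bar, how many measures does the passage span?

9 measures

Basic contrasting period: 3 + 3 = 6 bars.
6 (basic form) + 2 (cadential extension) + 1 (internal expansion) = 9.
The elision shares a bar with the next section but does not change this unit's count.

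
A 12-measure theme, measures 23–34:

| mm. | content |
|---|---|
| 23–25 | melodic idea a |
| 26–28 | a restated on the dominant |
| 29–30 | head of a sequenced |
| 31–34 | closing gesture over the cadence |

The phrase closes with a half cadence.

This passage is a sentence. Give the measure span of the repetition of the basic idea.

The presentation of a sentence is the basic idea (bars 23-25) plus its repetition (bars 26–28); the repetition of the basic idea is therefore measures 26-28.

measures 26–28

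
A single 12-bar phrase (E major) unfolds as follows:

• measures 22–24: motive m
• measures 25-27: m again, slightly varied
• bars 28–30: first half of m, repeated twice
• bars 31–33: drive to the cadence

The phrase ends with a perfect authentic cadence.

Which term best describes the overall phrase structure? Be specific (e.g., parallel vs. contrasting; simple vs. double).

Basic idea (bars 22–24) + its repetition (mm. 25–27) form the presentation; fragmentation and cadence (mm. 28-33) form the continuation — the 12-bar whole is a sentence.

sentence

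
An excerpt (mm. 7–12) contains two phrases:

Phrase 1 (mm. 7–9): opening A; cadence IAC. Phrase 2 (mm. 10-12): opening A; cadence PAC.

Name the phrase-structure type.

Phrase 1 ends with an imperfect authentic cadence (weaker) and phrase 2 with a perfect authentic cadence (stronger): antecedent + consequent = a period.
The two phrases open with the same material (A / A), so the period is parallel.

parallel period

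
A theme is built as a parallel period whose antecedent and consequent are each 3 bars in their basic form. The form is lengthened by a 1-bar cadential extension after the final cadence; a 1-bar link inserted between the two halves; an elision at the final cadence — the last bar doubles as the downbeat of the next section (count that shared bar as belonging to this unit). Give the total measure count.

Basic parallel period: 3 + 3 = 6 bars.
6 (basic form) + 1 (cadential extension) + 1 (link) = 8.
The elision shares a bar with the next section but does not change this unit's count.

8 measures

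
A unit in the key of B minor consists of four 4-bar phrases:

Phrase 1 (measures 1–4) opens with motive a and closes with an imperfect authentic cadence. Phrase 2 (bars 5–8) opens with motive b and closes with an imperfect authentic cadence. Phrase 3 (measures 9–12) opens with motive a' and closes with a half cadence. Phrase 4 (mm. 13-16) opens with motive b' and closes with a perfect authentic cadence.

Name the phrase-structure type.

Four phrases in two halves: the first half (mm. 1–8) ends with an imperfect authentic cadence, the second (mm. 9–16) with a perfect authentic cadence — a large antecedent–consequent pair, i.e. a double period.
Phrase 3 begins with the same material as phrase 1, making it parallel.

parallel double period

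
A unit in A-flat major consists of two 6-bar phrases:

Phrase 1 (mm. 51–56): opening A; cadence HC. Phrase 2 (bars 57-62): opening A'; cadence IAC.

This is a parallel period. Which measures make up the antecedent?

measures 51–56

The phrase ending with the weaker cadence (half cadence) is the antecedent; the one ending more conclusively (imperfect authentic cadence) is the consequent. The antecedent is measures 51–56.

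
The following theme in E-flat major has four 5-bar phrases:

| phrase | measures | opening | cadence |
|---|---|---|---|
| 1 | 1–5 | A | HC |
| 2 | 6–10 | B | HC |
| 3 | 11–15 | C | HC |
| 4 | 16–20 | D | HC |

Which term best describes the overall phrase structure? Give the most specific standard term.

Phrase 4 ends with a half cadence, no stronger than phrase 2's half cadence, so the four phrases do not form a double period; nor do phrases 3–4 duplicate 1–2, so it is not a repeated period. With no phrase reaching a conclusive cadence, the passage is a phrase group.

phrase group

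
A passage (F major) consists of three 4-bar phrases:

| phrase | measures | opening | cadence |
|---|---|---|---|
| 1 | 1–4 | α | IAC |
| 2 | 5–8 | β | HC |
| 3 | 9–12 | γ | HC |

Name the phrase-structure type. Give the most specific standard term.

The final phrase closes with a half cadence, which is not stronger than the preceding half cadence; the 3 phrases lack an overall antecedent–consequent design and so form a phrase group.

phrase group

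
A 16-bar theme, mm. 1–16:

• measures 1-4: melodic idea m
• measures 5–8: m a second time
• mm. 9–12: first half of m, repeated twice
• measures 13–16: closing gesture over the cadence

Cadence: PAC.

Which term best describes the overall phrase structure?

Basic idea (mm. 1–4) + its repetition (mm. 5-8) form the presentation; fragmentation and cadence (measures 9-16) form the continuation — the 16-bar whole is a sentence.

sentence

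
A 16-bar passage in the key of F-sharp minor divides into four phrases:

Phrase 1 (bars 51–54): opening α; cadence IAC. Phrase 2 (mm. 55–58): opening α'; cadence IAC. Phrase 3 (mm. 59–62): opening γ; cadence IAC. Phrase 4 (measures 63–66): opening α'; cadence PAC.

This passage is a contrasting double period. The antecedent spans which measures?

In a double period the four phrases pair into a large antecedent (phrases 1–2, ending imperfect authentic cadence) and a large consequent (phrases 3–4, ending perfect authentic cadence). The antecedent spans mm. 51-58.

measures 51–58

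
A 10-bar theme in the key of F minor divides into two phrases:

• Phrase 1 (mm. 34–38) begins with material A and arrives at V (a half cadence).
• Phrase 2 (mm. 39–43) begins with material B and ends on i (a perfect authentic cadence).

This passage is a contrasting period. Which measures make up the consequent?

The antecedent is the phrase ending with the weaker cadence (half cadence, phrase 1) and the consequent the one ending more conclusively (perfect authentic cadence, phrase 2); the consequent is measures 39-43.

measures 39–43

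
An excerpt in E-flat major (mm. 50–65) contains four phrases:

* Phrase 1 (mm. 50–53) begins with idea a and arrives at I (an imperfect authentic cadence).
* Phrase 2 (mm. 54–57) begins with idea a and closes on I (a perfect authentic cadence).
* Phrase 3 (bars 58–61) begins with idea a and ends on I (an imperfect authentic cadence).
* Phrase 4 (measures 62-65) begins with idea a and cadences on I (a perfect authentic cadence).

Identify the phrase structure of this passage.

repeated period

The cadence pattern IAC–PAC–IAC–PAC is weak–strong twice, and phrases 3–4 restate phrases 1–2: a period heard twice, not a double period (which would end weakly at phrase 2).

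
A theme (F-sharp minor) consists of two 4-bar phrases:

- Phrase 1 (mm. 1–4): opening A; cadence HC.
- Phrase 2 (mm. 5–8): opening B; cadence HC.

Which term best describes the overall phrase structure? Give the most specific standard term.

The second phrase closes with a half cadence, which is not stronger than the first phrase's half cadence; without a weak→strong cadential pair there is no antecedent–consequent relationship, so this is a phrase group rather than a period.

phrase group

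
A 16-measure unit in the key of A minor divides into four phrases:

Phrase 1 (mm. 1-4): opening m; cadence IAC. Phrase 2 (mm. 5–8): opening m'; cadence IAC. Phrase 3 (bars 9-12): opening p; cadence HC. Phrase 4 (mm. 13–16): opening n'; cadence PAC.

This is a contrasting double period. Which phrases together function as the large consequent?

In a double period the first pair of phrases (ending imperfect authentic cadence) is the large antecedent and the second pair (ending perfect authentic cadence) is the large consequent; the consequent is phrases 3 and 4.

phrases 3 and 4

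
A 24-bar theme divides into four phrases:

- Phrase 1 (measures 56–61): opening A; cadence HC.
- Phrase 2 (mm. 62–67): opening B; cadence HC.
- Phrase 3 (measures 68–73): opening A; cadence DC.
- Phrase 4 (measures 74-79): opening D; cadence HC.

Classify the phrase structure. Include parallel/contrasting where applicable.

phrase group

Phrase 4 ends with a half cadence, no stronger than phrase 2's half cadence, so the four phrases do not form a double period; nor do phrases 3–4 duplicate 1–2, so it is not a repeated period. With no phrase reaching a conclusive cadence, the passage is a phrase group.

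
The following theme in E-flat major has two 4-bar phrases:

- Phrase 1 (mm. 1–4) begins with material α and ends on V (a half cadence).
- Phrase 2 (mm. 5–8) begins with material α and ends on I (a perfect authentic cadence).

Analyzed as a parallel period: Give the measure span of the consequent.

The antecedent is the phrase ending with the weaker cadence (half cadence, phrase 1) and the consequent the one ending more conclusively (perfect authentic cadence, phrase 2); the consequent is mm. 5-8.

measures 5–8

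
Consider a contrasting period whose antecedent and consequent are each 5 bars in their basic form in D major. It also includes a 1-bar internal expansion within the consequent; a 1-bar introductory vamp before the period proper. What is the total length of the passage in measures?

12 measures

Basic contrasting period: 5 + 5 = 10 bars.
10 (basic form) + 1 (internal expansion) + 1 (introduction) = 12.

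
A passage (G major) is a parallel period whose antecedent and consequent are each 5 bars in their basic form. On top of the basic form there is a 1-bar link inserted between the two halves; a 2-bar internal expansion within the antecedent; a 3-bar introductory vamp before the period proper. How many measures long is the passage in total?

Basic parallel period: 5 + 5 = 10 bars.
10 (basic form) + 1 (link) + 2 (internal expansion) + 3 (introduction) = 16.

16 measures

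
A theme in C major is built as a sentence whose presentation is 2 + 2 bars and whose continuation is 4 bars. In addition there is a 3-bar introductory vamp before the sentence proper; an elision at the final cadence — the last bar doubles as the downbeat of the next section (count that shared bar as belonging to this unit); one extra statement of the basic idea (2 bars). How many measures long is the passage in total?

Basic sentence: 2 + 2 + 4 = 8 bars.
8 (basic form) + 3 (introduction) + 2 (extra statement) = 13.
The elision shares a bar with the next section but does not change this unit's count.

13 measures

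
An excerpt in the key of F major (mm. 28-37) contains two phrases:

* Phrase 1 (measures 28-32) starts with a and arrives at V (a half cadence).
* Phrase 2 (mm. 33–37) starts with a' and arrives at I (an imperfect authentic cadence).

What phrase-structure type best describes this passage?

parallel period

Phrase 1 ends with a half cadence (weaker) and phrase 2 with an imperfect authentic cadence (stronger): antecedent + consequent = a period.
The two phrases open with the same material (a / a'), so the period is parallel.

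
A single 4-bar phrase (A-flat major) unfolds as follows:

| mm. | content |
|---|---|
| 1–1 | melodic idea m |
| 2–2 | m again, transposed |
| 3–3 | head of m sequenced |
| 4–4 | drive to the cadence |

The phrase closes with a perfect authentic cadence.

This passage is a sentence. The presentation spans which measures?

measures 1–2

The presentation of a sentence is the basic idea (bar 1) plus its repetition (m. 2); the presentation is therefore mm. 1–2.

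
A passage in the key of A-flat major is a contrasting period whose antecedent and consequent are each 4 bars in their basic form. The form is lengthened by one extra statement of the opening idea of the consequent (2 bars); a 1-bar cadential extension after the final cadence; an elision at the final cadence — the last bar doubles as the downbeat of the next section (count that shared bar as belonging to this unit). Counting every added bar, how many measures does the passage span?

11 measures

Basic contrasting period: 4 + 4 = 8 bars.
8 (basic form) + 2 (extra statement) + 1 (cadential extension) = 11.
The elision shares a bar with the next section but does not change this unit's count.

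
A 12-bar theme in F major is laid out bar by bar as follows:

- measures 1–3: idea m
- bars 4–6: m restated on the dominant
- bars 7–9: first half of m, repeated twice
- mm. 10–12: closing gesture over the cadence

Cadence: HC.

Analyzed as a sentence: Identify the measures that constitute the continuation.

After the presentation (measures 1-6), the continuation covers the fragmentation through the cadence: mm. 7–12.

measures 7–12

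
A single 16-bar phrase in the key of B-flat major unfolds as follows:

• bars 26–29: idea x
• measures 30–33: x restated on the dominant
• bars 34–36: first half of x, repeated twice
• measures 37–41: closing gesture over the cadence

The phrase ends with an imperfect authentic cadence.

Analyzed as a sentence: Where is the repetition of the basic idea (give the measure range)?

measures 30–33

The presentation of a sentence is the basic idea (mm. 26–29) plus its repetition (measures 30–33); the repetition of the basic idea is therefore measures 30-33.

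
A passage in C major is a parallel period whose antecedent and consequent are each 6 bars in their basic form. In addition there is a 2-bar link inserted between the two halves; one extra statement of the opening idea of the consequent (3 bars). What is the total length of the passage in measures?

Basic parallel period: 6 + 6 = 12 bars.
12 (basic form) + 2 (link) + 3 (extra statement) = 17.

17 measures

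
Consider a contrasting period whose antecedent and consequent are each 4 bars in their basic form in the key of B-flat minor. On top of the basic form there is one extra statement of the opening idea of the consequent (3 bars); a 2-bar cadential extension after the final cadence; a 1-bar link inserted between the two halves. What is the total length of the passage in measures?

Basic contrasting period: 4 + 4 = 8 bars.
8 (basic form) + 3 (extra statement) + 2 (cadential extension) + 1 (link) = 14.

14 measures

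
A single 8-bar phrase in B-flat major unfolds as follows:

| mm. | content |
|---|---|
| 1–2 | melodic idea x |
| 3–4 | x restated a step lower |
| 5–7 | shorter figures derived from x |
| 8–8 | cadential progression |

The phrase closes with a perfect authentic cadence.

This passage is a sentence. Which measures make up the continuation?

measures 5–8

After the presentation (mm. 1–4), the continuation covers the fragmentation through the cadence: bars 5–8.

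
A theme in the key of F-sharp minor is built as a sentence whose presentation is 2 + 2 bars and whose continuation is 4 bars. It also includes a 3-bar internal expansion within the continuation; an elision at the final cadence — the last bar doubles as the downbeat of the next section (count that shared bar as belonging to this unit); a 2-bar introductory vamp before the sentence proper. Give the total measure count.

13 measures

Basic sentence: 2 + 2 + 4 = 8 bars.
8 (basic form) + 3 (internal expansion) + 2 (introduction) = 13.
The elision shares a bar with the next section but does not change this unit's count.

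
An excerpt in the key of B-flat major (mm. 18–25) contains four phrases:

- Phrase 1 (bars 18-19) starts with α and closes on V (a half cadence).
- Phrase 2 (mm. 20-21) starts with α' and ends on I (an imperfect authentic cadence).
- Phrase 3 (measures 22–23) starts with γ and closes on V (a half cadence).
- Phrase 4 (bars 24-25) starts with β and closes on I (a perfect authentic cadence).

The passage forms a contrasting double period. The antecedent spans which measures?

measures 18–21

In a double period the four phrases pair into a large antecedent (phrases 1–2, ending imperfect authentic cadence) and a large consequent (phrases 3–4, ending perfect authentic cadence). The antecedent spans bars 18–21.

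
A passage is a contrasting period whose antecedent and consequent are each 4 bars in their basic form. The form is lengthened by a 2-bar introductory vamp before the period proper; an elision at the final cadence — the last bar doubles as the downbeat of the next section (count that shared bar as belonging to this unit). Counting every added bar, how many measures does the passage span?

Basic contrasting period: 4 + 4 = 8 bars.
8 (basic form) + 2 (introduction) = 10.
The elision shares a bar with the next section but does not change this unit's count.

10 measures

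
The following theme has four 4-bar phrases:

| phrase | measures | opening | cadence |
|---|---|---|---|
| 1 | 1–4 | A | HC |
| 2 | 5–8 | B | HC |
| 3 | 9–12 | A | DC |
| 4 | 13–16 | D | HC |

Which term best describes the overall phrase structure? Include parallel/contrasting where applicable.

Phrase 4 ends with a half cadence, no stronger than phrase 2's half cadence, so the four phrases do not form a double period; nor do phrases 3–4 duplicate 1–2, so it is not a repeated period. With no phrase reaching a conclusive cadence, the passage is a phrase group.

phrase group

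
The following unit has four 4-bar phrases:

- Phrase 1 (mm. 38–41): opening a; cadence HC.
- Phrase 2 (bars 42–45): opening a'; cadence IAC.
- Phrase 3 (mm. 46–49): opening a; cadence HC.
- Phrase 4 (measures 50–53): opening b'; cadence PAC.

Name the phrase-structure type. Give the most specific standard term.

parallel double period

Four phrases in two halves: the first half (measures 38-45) ends with an imperfect authentic cadence, the second (bars 46–53) with a perfect authentic cadence — a large antecedent–consequent pair, i.e. a double period.
Phrase 3 begins with the same material as phrase 1, making it parallel.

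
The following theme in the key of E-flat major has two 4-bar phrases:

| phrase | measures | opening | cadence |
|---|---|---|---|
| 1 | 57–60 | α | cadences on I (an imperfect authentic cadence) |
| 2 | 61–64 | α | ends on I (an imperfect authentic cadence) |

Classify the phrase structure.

Both phrases have the same opening (α) and the same cadence (imperfect authentic cadence): the second is a restatement, not a consequent, so this is a repeated phrase rather than a period.

repeated phrase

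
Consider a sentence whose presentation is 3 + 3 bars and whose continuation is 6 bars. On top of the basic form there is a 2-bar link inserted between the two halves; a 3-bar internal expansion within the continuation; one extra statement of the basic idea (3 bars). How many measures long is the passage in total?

20 measures

Basic sentence: 3 + 3 + 6 = 12 bars.
12 (basic form) + 2 (link) + 3 (internal expansion) + 3 (extra statement) = 20.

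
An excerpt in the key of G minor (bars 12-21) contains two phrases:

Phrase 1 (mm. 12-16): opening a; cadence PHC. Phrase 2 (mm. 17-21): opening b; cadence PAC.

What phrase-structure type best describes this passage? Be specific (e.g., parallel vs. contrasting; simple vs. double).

Phrase 1 ends with a Phrygian half cadence (weaker) and phrase 2 with a perfect authentic cadence (stronger): antecedent + consequent = a period.
The two phrases open with different material (a / b), so the period is contrasting.

contrasting period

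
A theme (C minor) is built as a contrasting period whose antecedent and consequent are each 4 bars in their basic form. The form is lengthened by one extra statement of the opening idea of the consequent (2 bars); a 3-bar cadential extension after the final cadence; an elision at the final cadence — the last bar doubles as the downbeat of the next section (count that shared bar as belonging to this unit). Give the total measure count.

Basic contrasting period: 4 + 4 = 8 bars.
8 (basic form) + 2 (extra statement) + 3 (cadential extension) = 13.
The elision shares a bar with the next section but does not change this unit's count.

13 measures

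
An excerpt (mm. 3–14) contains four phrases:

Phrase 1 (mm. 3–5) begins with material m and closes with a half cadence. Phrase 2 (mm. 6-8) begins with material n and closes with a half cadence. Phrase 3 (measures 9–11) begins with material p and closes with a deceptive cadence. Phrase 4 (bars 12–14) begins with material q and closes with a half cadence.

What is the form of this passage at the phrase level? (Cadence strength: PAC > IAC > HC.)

phrase group

Phrase 4 ends with a half cadence, no stronger than phrase 2's half cadence, so the four phrases do not form a double period; nor do phrases 3–4 duplicate 1–2, so it is not a repeated period. With no phrase reaching a conclusive cadence, the passage is a phrase group.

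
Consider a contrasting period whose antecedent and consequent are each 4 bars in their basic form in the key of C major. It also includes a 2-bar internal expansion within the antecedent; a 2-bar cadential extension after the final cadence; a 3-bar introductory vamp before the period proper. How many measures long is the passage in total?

15 measures

Basic contrasting period: 4 + 4 = 8 bars.
8 (basic form) + 2 (internal expansion) + 2 (cadential extension) + 3 (introduction) = 15.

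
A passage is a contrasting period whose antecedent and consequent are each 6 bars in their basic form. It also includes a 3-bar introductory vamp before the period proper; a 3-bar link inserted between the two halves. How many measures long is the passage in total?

18 measures

Basic contrasting period: 6 + 6 = 12 bars.
12 (basic form) + 3 (introduction) + 3 (link) = 18.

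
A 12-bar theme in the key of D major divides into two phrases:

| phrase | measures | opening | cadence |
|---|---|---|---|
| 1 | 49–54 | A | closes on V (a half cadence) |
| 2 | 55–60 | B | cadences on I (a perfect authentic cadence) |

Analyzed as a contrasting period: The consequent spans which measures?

measures 55–60

The antecedent is the phrase ending with the weaker cadence (half cadence, phrase 1) and the consequent the one ending more conclusively (perfect authentic cadence, phrase 2); the consequent is mm. 55–60.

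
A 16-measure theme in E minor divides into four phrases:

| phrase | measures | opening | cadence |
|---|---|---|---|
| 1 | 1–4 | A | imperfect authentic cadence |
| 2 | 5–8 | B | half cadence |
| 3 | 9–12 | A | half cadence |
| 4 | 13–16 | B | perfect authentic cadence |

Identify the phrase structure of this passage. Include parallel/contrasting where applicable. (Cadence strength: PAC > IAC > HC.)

parallel double period

Four phrases in two halves: the first half (mm. 1–8) ends with a half cadence, the second (mm. 9-16) with a perfect authentic cadence — a large antecedent–consequent pair, i.e. a double period.
Phrase 3 begins with the same material as phrase 1, making it parallel.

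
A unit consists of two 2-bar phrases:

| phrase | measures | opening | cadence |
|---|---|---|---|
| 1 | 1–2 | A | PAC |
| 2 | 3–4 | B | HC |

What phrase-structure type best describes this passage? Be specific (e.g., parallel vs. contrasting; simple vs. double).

The second phrase closes with a half cadence, which is not stronger than the first phrase's perfect authentic cadence; without a weak→strong cadential pair there is no antecedent–consequent relationship, so this is a phrase group rather than a period.

phrase group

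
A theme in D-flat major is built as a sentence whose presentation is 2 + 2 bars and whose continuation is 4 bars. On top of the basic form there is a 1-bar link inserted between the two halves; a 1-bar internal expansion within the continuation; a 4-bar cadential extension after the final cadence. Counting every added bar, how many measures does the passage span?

Basic sentence: 2 + 2 + 4 = 8 bars.
8 (basic form) + 1 (link) + 1 (internal expansion) + 4 (cadential extension) = 14.

14 measures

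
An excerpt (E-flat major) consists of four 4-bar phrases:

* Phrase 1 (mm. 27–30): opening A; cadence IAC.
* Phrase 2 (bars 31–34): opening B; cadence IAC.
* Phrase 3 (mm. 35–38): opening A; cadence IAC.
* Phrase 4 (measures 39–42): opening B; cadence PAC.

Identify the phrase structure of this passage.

Four phrases in two halves: the first half (mm. 27–34) ends with an imperfect authentic cadence, the second (mm. 35–42) with a perfect authentic cadence — a large antecedent–consequent pair, i.e. a double period.
Phrase 3 begins with the same material as phrase 1, making it parallel.

parallel double period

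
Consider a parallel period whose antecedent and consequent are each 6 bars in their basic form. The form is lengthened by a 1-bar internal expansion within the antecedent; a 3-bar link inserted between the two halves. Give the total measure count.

16 measures

Basic parallel period: 6 + 6 = 12 bars.
12 (basic form) + 1 (internal expansion) + 3 (link) = 16.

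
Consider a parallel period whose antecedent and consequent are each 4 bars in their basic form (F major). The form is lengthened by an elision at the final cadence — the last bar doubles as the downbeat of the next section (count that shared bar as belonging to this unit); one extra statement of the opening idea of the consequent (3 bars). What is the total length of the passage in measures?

Basic parallel period: 4 + 4 = 8 bars.
8 (basic form) + 3 (extra statement) = 11.
The elision shares a bar with the next section but does not change this unit's count.

11 measures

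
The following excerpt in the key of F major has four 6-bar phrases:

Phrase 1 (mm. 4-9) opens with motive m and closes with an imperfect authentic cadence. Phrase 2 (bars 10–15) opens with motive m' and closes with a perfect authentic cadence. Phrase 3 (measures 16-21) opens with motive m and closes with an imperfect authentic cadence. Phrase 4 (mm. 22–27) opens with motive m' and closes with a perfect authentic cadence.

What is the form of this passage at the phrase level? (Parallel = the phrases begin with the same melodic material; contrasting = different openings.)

The cadence pattern IAC–PAC–IAC–PAC is weak–strong twice, and phrases 3–4 restate phrases 1–2: a period heard twice, not a double period (which would end weakly at phrase 2).

repeated period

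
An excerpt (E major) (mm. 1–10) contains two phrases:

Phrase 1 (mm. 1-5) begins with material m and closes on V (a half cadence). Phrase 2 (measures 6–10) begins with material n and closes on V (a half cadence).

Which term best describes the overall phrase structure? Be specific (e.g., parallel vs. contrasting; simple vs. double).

The second phrase closes with a half cadence, which is not stronger than the first phrase's half cadence; without a weak→strong cadential pair there is no antecedent–consequent relationship, so this is a phrase group rather than a period.

phrase group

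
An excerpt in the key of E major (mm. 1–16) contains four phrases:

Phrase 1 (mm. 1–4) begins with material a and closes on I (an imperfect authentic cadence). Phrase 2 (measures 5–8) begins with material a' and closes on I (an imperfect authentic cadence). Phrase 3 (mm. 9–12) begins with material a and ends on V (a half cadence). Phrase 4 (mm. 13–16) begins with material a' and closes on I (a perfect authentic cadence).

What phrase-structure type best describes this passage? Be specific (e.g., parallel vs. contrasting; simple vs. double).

parallel double period

Four phrases in two halves: the first half (bars 1–8) ends with an imperfect authentic cadence, the second (mm. 9-16) with a perfect authentic cadence — a large antecedent–consequent pair, i.e. a double period.
Phrase 3 begins with the same material as phrase 1, making it parallel.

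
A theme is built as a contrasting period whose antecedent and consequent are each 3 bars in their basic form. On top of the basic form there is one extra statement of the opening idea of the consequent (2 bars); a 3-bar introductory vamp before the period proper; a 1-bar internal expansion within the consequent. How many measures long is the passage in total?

12 measures

Basic contrasting period: 3 + 3 = 6 bars.
6 (basic form) + 2 (extra statement) + 3 (introduction) + 1 (internal expansion) = 12.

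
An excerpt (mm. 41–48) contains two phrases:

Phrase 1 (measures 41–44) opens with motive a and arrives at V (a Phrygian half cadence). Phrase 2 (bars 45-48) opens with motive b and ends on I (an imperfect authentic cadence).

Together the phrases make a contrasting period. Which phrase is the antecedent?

The phrase ending with the weaker cadence (Phrygian half cadence) is the antecedent; the one ending more conclusively (imperfect authentic cadence) is the consequent. The antecedent is phrase 1.

phrase 1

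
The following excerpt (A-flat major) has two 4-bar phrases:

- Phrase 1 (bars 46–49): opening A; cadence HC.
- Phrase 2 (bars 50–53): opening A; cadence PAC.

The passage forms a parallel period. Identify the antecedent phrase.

The phrase ending with the weaker cadence (half cadence) is the antecedent; the one ending more conclusively (perfect authentic cadence) is the consequent. The antecedent is phrase 1.

phrase 1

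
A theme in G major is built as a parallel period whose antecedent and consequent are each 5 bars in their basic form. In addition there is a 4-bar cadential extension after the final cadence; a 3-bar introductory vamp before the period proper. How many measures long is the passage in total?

17 measures

Basic parallel period: 5 + 5 = 10 bars.
10 (basic form) + 4 (cadential extension) + 3 (introduction) = 17.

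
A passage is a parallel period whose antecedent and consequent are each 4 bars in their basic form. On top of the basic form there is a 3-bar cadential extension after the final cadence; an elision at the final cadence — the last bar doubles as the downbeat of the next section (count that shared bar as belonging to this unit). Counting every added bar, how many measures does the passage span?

Basic parallel period: 4 + 4 = 8 bars.
8 (basic form) + 3 (cadential extension) = 11.
The elision shares a bar with the next section but does not change this unit's count.

11 measures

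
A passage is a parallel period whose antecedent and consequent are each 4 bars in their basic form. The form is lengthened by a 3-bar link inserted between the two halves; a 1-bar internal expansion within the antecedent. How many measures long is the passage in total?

12 measures

Basic parallel period: 4 + 4 = 8 bars.
8 (basic form) + 3 (link) + 1 (internal expansion) = 12.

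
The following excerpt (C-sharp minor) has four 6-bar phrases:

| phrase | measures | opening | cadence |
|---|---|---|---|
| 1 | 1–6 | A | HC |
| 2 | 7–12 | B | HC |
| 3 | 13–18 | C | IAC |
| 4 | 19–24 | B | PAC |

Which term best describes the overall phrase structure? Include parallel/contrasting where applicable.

contrasting double period

Four phrases in two halves: the first half (measures 1–12) ends with a half cadence, the second (bars 13–24) with a perfect authentic cadence — a large antecedent–consequent pair, i.e. a double period.
Phrase 3 begins with different material from phrase 1, making it contrasting.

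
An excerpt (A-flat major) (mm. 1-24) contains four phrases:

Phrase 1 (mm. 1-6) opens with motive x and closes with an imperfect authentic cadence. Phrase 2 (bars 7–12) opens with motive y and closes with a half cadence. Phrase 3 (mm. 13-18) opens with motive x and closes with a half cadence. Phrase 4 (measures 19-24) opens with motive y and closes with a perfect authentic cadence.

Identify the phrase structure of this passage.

Four phrases in two halves: the first half (bars 1-12) ends with a half cadence, the second (measures 13–24) with a perfect authentic cadence — a large antecedent–consequent pair, i.e. a double period.
Phrase 3 begins with the same material as phrase 1, making it parallel.

parallel double period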